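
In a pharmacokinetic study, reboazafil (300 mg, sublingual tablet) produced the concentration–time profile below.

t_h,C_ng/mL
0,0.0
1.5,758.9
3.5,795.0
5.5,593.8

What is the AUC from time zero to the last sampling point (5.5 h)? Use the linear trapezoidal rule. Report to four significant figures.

AUC = 3512 ng/mL·h

Trapezoidal AUC_0→5.5:
  [0→1.5]: (0.0+758.9)/2 × 1.5 = 569.175
  [1.5→3.5]: (758.9+795.0)/2 × 2 = 1553.9
  [3.5→5.5]: (795.0+593.8)/2 × 2 = 1388.8
  Sum = 3511.875 ng/mL·h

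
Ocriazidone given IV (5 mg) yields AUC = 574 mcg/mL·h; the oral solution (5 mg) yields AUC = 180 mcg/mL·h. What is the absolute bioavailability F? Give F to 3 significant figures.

F = (AUC_ev / D_ev) / (AUC_iv / D_iv)
  = (180/5) / (574/5)
  = 36 / 114.8 = 0.3136

F = 0.314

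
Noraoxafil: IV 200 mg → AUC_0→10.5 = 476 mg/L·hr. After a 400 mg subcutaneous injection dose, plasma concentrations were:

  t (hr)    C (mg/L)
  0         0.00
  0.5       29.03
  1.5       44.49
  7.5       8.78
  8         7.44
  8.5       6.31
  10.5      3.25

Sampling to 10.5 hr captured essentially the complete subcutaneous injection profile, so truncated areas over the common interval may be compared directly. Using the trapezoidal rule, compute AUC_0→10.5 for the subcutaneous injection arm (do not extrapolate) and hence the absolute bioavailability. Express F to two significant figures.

Trapezoidal AUC_0→10.5 (subcutaneous injection):
  [0→0.5]: (0.00+29.03)/2 × 0.5 = 7.2575
  [0.5→1.5]: (29.03+44.49)/2 × 1 = 36.76
  [1.5→7.5]: (44.49+8.78)/2 × 6 = 159.81
  [7.5→8]: (8.78+7.44)/2 × 0.5 = 4.055
  [8→8.5]: (7.44+6.31)/2 × 0.5 = 3.4375
  [8.5→10.5]: (6.31+3.25)/2 × 2 = 9.56
  Sum = 220.88 mg/L·hr
F = (AUC_ev/D_ev)/(AUC_iv/D_iv) = (220.88/400)/(476/200) = 0.5522/2.38 = 0.2320

F = 0.23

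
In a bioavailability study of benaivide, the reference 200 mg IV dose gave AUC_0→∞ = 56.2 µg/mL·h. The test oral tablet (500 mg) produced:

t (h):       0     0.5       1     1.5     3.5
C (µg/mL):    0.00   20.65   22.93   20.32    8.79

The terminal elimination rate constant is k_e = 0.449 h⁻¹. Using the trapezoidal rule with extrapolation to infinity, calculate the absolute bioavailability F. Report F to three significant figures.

Trapezoidal AUC_0→3.5 (oral tablet):
  [0→0.5]: (0.00+20.65)/2 × 0.5 = 5.1625
  [0.5→1]: (20.65+22.93)/2 × 0.5 = 10.895
  [1→1.5]: (22.93+20.32)/2 × 0.5 = 10.8125
  [1.5→3.5]: (20.32+8.79)/2 × 2 = 29.11
  Sum = 55.98 µg/mL·h
Tail: C_last/k_e = 8.79/0.449 = 19.577
AUC_0→∞ (oral tablet) = 55.98 + 19.577 = 75.557 µg/mL·h
F = (AUC_ev/D_ev)/(AUC_iv/D_iv) = (75.557/500)/(56.2/200) = 0.151114/0.281 = 0.5378

F = 0.538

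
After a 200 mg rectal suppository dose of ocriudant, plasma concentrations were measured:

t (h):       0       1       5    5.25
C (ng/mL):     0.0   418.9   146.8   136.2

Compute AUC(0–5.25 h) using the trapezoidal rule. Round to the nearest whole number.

Trapezoidal AUC_0→5.25:
  [0→1]: (0.0+418.9)/2 × 1 = 209.45
  [1→5]: (418.9+146.8)/2 × 4 = 1131.4
  [5→5.25]: (146.8+136.2)/2 × 0.25 = 35.375
  Sum = 1376.225 ng/mL·h

AUC = 1376 ng/mL·h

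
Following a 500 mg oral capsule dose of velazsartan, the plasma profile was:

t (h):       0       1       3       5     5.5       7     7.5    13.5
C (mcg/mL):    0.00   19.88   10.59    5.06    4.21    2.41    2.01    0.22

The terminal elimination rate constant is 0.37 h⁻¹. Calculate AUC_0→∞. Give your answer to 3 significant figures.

AUC = 71.7 mcg/mL·h

Trapezoidal AUC_0→13.5:
  [0→1]: (0.00+19.88)/2 × 1 = 9.94
  [1→3]: (19.88+10.59)/2 × 2 = 30.47
  [3→5]: (10.59+5.06)/2 × 2 = 15.65
  [5→5.5]: (5.06+4.21)/2 × 0.5 = 2.3175
  [5.5→7]: (4.21+2.41)/2 × 1.5 = 4.965
  [7→7.5]: (2.41+2.01)/2 × 0.5 = 1.105
  [7.5→13.5]: (2.01+0.22)/2 × 6 = 6.69
  Sum = 71.1375 mcg/mL·h
Extrapolated tail: C_last / k_e = 0.22 / 0.37 = 0.595
AUC_0→∞ = 71.1375 + 0.595 = 71.7325 mcg/mL·h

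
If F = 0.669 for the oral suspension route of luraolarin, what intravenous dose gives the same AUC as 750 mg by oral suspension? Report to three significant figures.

D_iv = 502 mg

Systemic exposure from an extravascular dose = F × D_ev, so the equivalent IV dose is F × D_ev.
D_iv = F × D_ev = 0.669 × 750 = 501.75 mg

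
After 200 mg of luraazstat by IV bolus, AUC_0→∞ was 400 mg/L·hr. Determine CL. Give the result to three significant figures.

CL = 0.500 L/hr

CL = Dose_iv / AUC_0→∞
   = 200 / 400 = 0.5 L/hr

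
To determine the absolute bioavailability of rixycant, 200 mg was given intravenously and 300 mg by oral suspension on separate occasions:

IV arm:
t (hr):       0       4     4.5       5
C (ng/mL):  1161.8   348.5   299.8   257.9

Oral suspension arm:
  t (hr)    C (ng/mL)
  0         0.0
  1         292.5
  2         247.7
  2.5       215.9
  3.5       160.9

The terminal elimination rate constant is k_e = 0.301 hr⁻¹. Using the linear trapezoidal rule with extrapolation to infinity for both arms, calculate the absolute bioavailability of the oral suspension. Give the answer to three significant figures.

Trapezoidal AUC_0→5 (IV):
  [0→4]: (1161.8+348.5)/2 × 4 = 3020.6
  [4→4.5]: (348.5+299.8)/2 × 0.5 = 162.075
  [4.5→5]: (299.8+257.9)/2 × 0.5 = 139.425
  Sum = 3322.1 ng/mL·hr
IV tail: 257.9/0.301 = 856.811; AUC_iv,0→∞ = 3322.1 + 856.811 = 4178.911 ng/mL·hr
Trapezoidal AUC_0→3.5 (oral suspension):
  [0→1]: (0.0+292.5)/2 × 1 = 146.25
  [1→2]: (292.5+247.7)/2 × 1 = 270.1
  [2→2.5]: (247.7+215.9)/2 × 0.5 = 115.9
  [2.5→3.5]: (215.9+160.9)/2 × 1 = 188.4
  Sum = 720.65 ng/mL·hr
oral suspension tail: 160.9/0.301 = 534.551; AUC_ev,0→∞ = 720.65 + 534.551 = 1255.201 ng/mL·hr
F = (AUC_ev/D_ev)/(AUC_iv/D_iv) = (1255.201/300)/(4178.911/200) = 4.184/20.894555 = 0.2002

F = 0.200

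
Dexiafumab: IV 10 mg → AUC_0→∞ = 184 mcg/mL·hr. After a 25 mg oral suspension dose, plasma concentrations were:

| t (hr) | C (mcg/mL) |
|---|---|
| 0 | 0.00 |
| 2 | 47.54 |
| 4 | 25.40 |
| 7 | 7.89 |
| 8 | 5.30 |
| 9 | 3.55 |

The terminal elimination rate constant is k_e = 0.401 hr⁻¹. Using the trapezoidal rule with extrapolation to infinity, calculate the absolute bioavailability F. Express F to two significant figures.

F = 0.41

Trapezoidal AUC_0→9 (oral suspension):
  [0→2]: (0.00+47.54)/2 × 2 = 47.54
  [2→4]: (47.54+25.40)/2 × 2 = 72.94
  [4→7]: (25.40+7.89)/2 × 3 = 49.935
  [7→8]: (7.89+5.30)/2 × 1 = 6.595
  [8→9]: (5.30+3.55)/2 × 1 = 4.425
  Sum = 181.435 mcg/mL·hr
Tail: C_last/k_e = 3.55/0.401 = 8.853
AUC_0→∞ (oral suspension) = 181.435 + 8.853 = 190.288 mcg/mL·hr
F = (AUC_ev/D_ev)/(AUC_iv/D_iv) = (190.288/25)/(184/10) = 7.61152/18.4 = 0.4137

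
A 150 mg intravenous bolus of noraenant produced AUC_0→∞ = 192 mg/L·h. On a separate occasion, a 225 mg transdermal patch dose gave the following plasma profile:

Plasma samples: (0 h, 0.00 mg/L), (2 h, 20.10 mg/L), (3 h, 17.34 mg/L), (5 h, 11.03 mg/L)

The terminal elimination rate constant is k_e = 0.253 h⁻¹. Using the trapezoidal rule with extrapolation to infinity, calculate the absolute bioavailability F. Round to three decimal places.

Trapezoidal AUC_0→5 (transdermal patch):
  [0→2]: (0.00+20.10)/2 × 2 = 20.1
  [2→3]: (20.10+17.34)/2 × 1 = 18.72
  [3→5]: (17.34+11.03)/2 × 2 = 28.37
  Sum = 67.19 mg/L·h
Tail: C_last/k_e = 11.03/0.253 = 43.597
AUC_0→∞ (transdermal patch) = 67.19 + 43.597 = 110.787 mg/L·h
F = (AUC_ev/D_ev)/(AUC_iv/D_iv) = (110.787/225)/(192/150) = 0.492387/1.28 = 0.3847

F = 0.385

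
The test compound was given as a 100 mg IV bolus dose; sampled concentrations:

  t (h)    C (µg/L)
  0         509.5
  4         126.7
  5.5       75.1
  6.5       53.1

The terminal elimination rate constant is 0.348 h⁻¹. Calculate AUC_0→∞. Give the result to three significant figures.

Trapezoidal AUC_0→6.5:
  [0→4]: (509.5+126.7)/2 × 4 = 1272.4
  [4→5.5]: (126.7+75.1)/2 × 1.5 = 151.35
  [5.5→6.5]: (75.1+53.1)/2 × 1 = 64.1
  Sum = 1487.85 µg/L·h
Extrapolated tail: C_last / k_e = 53.1 / 0.348 = 152.586
AUC_0→∞ = 1487.85 + 152.586 = 1640.436 µg/L·h

AUC = 1640 µg/L·h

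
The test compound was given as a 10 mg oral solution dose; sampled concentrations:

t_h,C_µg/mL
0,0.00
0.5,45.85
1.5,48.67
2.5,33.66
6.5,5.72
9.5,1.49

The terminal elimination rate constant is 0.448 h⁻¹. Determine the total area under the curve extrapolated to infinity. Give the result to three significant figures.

AUC = 193 µg/mL·h

Trapezoidal AUC_0→9.5:
  [0→0.5]: (0.00+45.85)/2 × 0.5 = 11.4625
  [0.5→1.5]: (45.85+48.67)/2 × 1 = 47.26
  [1.5→2.5]: (48.67+33.66)/2 × 1 = 41.165
  [2.5→6.5]: (33.66+5.72)/2 × 4 = 78.76
  [6.5→9.5]: (5.72+1.49)/2 × 3 = 10.815
  Sum = 189.4625 µg/mL·h
Extrapolated tail: C_last / k_e = 1.49 / 0.448 = 3.326
AUC_0→∞ = 189.4625 + 3.326 = 192.7885 µg/mL·h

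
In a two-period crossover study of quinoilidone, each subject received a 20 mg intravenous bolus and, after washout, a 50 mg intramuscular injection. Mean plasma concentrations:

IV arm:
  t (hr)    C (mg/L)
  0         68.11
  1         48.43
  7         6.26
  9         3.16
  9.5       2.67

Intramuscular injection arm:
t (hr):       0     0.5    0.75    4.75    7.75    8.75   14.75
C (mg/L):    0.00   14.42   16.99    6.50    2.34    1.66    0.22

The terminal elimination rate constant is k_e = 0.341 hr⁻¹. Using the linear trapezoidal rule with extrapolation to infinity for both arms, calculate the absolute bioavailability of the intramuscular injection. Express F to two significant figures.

Trapezoidal AUC_0→9.5 (IV):
  [0→1]: (68.11+48.43)/2 × 1 = 58.27
  [1→7]: (48.43+6.26)/2 × 6 = 164.07
  [7→9]: (6.26+3.16)/2 × 2 = 9.42
  [9→9.5]: (3.16+2.67)/2 × 0.5 = 1.4575
  Sum = 233.2175 mg/L·hr
IV tail: 2.67/0.341 = 7.830; AUC_iv,0→∞ = 233.2175 + 7.830 = 241.0475 mg/L·hr
Trapezoidal AUC_0→14.75 (intramuscular injection):
  [0→0.5]: (0.00+14.42)/2 × 0.5 = 3.605
  [0.5→0.75]: (14.42+16.99)/2 × 0.25 = 3.92625
  [0.75→4.75]: (16.99+6.50)/2 × 4 = 46.98
  [4.75→7.75]: (6.50+2.34)/2 × 3 = 13.26
  [7.75→8.75]: (2.34+1.66)/2 × 1 = 2.0
  [8.75→14.75]: (1.66+0.22)/2 × 6 = 5.64
  Sum = 75.41125 mg/L·hr
intramuscular injection tail: 0.22/0.341 = 0.645; AUC_ev,0→∞ = 75.41125 + 0.645 = 76.05625 mg/L·hr
F = (AUC_ev/D_ev)/(AUC_iv/D_iv) = (76.05625/50)/(241.0475/20) = 1.521125/12.052375 = 0.1262

F = 0.13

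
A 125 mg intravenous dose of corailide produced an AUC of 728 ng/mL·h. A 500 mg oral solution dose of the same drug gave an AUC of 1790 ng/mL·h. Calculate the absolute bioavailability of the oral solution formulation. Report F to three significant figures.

F = 0.615

F = (AUC_ev / D_ev) / (AUC_iv / D_iv)
  = (1790/500) / (728/125)
  = 3.58 / 5.824 = 0.6147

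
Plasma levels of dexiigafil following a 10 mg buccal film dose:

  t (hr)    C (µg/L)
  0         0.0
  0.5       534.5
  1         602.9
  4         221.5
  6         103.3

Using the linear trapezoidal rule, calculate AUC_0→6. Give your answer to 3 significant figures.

AUC = 1980 µg/L·hr

Trapezoidal AUC_0→6:
  [0→0.5]: (0.0+534.5)/2 × 0.5 = 133.625
  [0.5→1]: (534.5+602.9)/2 × 0.5 = 284.35
  [1→4]: (602.9+221.5)/2 × 3 = 1236.6
  [4→6]: (221.5+103.3)/2 × 2 = 324.8
  Sum = 1979.375 µg/L·hr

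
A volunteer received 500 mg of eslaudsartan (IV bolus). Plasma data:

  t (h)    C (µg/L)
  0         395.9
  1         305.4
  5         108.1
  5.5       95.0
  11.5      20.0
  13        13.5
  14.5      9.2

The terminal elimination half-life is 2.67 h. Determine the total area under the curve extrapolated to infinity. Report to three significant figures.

Trapezoidal AUC_0→14.5:
  [0→1]: (395.9+305.4)/2 × 1 = 350.65
  [1→5]: (305.4+108.1)/2 × 4 = 827.0
  [5→5.5]: (108.1+95.0)/2 × 0.5 = 50.775
  [5.5→11.5]: (95.0+20.0)/2 × 6 = 345.0
  [11.5→13]: (20.0+13.5)/2 × 1.5 = 25.125
  [13→14.5]: (13.5+9.2)/2 × 1.5 = 17.025
  Sum = 1615.575 µg/L·h
k_e = ln2 / t½ = 0.693147 / 2.67 = 0.2596 h^-1
Extrapolated tail: C_last / k_e = 9.2 / 0.2596 = 35.439
AUC_0→∞ = 1615.575 + 35.439 = 1651.014 µg/L·h

AUC = 1650 µg/L·h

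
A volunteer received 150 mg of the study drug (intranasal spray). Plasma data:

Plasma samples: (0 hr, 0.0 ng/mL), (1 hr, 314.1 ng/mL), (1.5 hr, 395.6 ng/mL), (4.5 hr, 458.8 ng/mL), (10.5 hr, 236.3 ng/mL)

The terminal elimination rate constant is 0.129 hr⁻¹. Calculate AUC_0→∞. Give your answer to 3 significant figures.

AUC = 5530 ng/mL·hr

Trapezoidal AUC_0→10.5:
  [0→1]: (0.0+314.1)/2 × 1 = 157.05
  [1→1.5]: (314.1+395.6)/2 × 0.5 = 177.425
  [1.5→4.5]: (395.6+458.8)/2 × 3 = 1281.6
  [4.5→10.5]: (458.8+236.3)/2 × 6 = 2085.3
  Sum = 3701.375 ng/mL·hr
Extrapolated tail: C_last / k_e = 236.3 / 0.129 = 1831.783
AUC_0→∞ = 3701.375 + 1831.783 = 5533.158 ng/mL·hr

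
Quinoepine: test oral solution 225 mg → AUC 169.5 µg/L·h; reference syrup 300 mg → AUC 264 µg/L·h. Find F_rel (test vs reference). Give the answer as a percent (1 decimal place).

F_rel = 85.6%

F_rel = (AUC_test/D_test) / (AUC_ref/D_ref)
      = (169.5/225) / (264/300)
      = 0.753333 / 0.88 = 0.8561 = 85.61%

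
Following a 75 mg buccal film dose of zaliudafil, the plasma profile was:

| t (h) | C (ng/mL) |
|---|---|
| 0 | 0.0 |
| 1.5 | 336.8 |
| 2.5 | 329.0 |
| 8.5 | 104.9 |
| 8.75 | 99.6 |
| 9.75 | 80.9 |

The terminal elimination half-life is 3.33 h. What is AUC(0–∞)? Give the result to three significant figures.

Trapezoidal AUC_0→9.75:
  [0→1.5]: (0.0+336.8)/2 × 1.5 = 252.6
  [1.5→2.5]: (336.8+329.0)/2 × 1 = 332.9
  [2.5→8.5]: (329.0+104.9)/2 × 6 = 1301.7
  [8.5→8.75]: (104.9+99.6)/2 × 0.25 = 25.5625
  [8.75→9.75]: (99.6+80.9)/2 × 1 = 90.25
  Sum = 2003.0125 ng/mL·h
k_e = ln2 / t½ = 0.693147 / 3.33 = 0.2082 h^-1
Extrapolated tail: C_last / k_e = 80.9 / 0.2082 = 388.569
AUC_0→∞ = 2003.0125 + 388.569 = 2391.5815 ng/mL·h

AUC = 2390 ng/mL·h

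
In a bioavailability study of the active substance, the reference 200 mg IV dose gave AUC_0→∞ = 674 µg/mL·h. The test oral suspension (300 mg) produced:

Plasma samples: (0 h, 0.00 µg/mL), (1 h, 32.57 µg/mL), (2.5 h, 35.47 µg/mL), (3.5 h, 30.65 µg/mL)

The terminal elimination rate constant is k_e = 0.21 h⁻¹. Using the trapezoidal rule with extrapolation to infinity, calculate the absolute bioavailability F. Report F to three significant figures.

F = 0.244

Trapezoidal AUC_0→3.5 (oral suspension):
  [0→1]: (0.00+32.57)/2 × 1 = 16.285
  [1→2.5]: (32.57+35.47)/2 × 1.5 = 51.03
  [2.5→3.5]: (35.47+30.65)/2 × 1 = 33.06
  Sum = 100.375 µg/mL·h
Tail: C_last/k_e = 30.65/0.21 = 145.952
AUC_0→∞ (oral suspension) = 100.375 + 145.952 = 246.327 µg/mL·h
F = (AUC_ev/D_ev)/(AUC_iv/D_iv) = (246.327/300)/(674/200) = 0.82109/3.37 = 0.2436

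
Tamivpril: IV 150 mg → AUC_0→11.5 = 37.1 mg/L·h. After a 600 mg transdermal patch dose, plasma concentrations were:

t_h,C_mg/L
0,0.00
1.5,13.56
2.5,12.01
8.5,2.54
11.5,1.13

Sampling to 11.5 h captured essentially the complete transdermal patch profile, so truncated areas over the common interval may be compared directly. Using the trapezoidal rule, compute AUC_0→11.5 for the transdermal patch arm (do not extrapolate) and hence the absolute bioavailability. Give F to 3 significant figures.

F = 0.486

Trapezoidal AUC_0→11.5 (transdermal patch):
  [0→1.5]: (0.00+13.56)/2 × 1.5 = 10.17
  [1.5→2.5]: (13.56+12.01)/2 × 1 = 12.785
  [2.5→8.5]: (12.01+2.54)/2 × 6 = 43.65
  [8.5→11.5]: (2.54+1.13)/2 × 3 = 5.505
  Sum = 72.11 mg/L·h
F = (AUC_ev/D_ev)/(AUC_iv/D_iv) = (72.11/600)/(37.1/150) = 0.120183/0.247333 = 0.4859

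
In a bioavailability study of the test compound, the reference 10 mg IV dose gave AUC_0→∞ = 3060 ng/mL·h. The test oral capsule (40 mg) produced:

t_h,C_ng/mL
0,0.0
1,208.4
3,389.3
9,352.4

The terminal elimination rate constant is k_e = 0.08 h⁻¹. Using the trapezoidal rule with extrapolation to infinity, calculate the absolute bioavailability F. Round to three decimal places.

F = 0.599

Trapezoidal AUC_0→9 (oral capsule):
  [0→1]: (0.0+208.4)/2 × 1 = 104.2
  [1→3]: (208.4+389.3)/2 × 2 = 597.7
  [3→9]: (389.3+352.4)/2 × 6 = 2225.1
  Sum = 2927.0 ng/mL·h
Tail: C_last/k_e = 352.4/0.08 = 4405.000
AUC_0→∞ (oral capsule) = 2927.0 + 4405.000 = 7332.0 ng/mL·h
F = (AUC_ev/D_ev)/(AUC_iv/D_iv) = (7332.0/40)/(3060/10) = 183.3/306 = 0.5990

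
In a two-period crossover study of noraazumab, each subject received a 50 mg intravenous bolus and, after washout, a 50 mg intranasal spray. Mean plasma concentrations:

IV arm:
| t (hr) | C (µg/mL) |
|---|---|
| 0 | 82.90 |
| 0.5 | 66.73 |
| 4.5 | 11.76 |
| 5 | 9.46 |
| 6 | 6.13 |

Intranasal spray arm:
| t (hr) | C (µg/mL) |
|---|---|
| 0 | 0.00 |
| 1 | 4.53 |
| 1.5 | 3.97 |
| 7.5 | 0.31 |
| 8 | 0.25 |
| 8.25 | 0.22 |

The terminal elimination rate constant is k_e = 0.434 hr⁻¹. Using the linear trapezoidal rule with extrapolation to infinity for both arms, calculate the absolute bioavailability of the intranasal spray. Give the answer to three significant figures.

Trapezoidal AUC_0→6 (IV):
  [0→0.5]: (82.90+66.73)/2 × 0.5 = 37.4075
  [0.5→4.5]: (66.73+11.76)/2 × 4 = 156.98
  [4.5→5]: (11.76+9.46)/2 × 0.5 = 5.305
  [5→6]: (9.46+6.13)/2 × 1 = 7.795
  Sum = 207.4875 µg/mL·hr
IV tail: 6.13/0.434 = 14.124; AUC_iv,0→∞ = 207.4875 + 14.124 = 221.6115 µg/mL·hr
Trapezoidal AUC_0→8.25 (intranasal spray):
  [0→1]: (0.00+4.53)/2 × 1 = 2.265
  [1→1.5]: (4.53+3.97)/2 × 0.5 = 2.125
  [1.5→7.5]: (3.97+0.31)/2 × 6 = 12.84
  [7.5→8]: (0.31+0.25)/2 × 0.5 = 0.14
  [8→8.25]: (0.25+0.22)/2 × 0.25 = 0.05875
  Sum = 17.42875 µg/mL·hr
intranasal spray tail: 0.22/0.434 = 0.507; AUC_ev,0→∞ = 17.42875 + 0.507 = 17.93575 µg/mL·hr
F = (AUC_ev/D_ev)/(AUC_iv/D_iv) = (17.93575/50)/(221.6115/50) = 0.358715/4.43223 = 0.0809

F = 0.0809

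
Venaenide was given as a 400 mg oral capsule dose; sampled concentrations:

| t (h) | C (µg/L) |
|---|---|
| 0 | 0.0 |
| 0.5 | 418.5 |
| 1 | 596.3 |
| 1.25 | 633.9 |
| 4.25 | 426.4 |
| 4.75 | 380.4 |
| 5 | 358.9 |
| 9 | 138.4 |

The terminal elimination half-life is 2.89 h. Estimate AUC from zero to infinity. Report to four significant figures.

AUC = 3968 µg/L·h

Trapezoidal AUC_0→9:
  [0→0.5]: (0.0+418.5)/2 × 0.5 = 104.625
  [0.5→1]: (418.5+596.3)/2 × 0.5 = 253.7
  [1→1.25]: (596.3+633.9)/2 × 0.25 = 153.775
  [1.25→4.25]: (633.9+426.4)/2 × 3 = 1590.45
  [4.25→4.75]: (426.4+380.4)/2 × 0.5 = 201.7
  [4.75→5]: (380.4+358.9)/2 × 0.25 = 92.4125
  [5→9]: (358.9+138.4)/2 × 4 = 994.6
  Sum = 3391.2625 µg/L·h
k_e = ln2 / t½ = 0.693147 / 2.89 = 0.2398 h^-1
Extrapolated tail: C_last / k_e = 138.4 / 0.2398 = 577.148
AUC_0→∞ = 3391.2625 + 577.148 = 3968.4105 µg/L·h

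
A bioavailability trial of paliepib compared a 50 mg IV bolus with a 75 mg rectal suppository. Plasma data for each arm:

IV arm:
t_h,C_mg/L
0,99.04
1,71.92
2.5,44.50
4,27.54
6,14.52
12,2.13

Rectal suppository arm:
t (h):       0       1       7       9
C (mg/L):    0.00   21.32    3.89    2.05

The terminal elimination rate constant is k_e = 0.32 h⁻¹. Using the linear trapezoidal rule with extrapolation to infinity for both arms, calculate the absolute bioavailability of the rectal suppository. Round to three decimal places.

F = 0.202

Trapezoidal AUC_0→12 (IV):
  [0→1]: (99.04+71.92)/2 × 1 = 85.48
  [1→2.5]: (71.92+44.50)/2 × 1.5 = 87.315
  [2.5→4]: (44.50+27.54)/2 × 1.5 = 54.03
  [4→6]: (27.54+14.52)/2 × 2 = 42.06
  [6→12]: (14.52+2.13)/2 × 6 = 49.95
  Sum = 318.835 mg/L·h
IV tail: 2.13/0.32 = 6.656; AUC_iv,0→∞ = 318.835 + 6.656 = 325.491 mg/L·h
Trapezoidal AUC_0→9 (rectal suppository):
  [0→1]: (0.00+21.32)/2 × 1 = 10.66
  [1→7]: (21.32+3.89)/2 × 6 = 75.63
  [7→9]: (3.89+2.05)/2 × 2 = 5.94
  Sum = 92.23 mg/L·h
rectal suppository tail: 2.05/0.32 = 6.406; AUC_ev,0→∞ = 92.23 + 6.406 = 98.636 mg/L·h
F = (AUC_ev/D_ev)/(AUC_iv/D_iv) = (98.636/75)/(325.491/50) = 1.31515/6.50982 = 0.2020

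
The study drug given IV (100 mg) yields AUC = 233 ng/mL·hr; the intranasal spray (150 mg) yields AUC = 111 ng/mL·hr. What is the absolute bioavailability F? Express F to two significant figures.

F = 0.32

F = (AUC_ev / D_ev) / (AUC_iv / D_iv)
  = (111/150) / (233/100)
  = 0.74 / 2.33 = 0.3176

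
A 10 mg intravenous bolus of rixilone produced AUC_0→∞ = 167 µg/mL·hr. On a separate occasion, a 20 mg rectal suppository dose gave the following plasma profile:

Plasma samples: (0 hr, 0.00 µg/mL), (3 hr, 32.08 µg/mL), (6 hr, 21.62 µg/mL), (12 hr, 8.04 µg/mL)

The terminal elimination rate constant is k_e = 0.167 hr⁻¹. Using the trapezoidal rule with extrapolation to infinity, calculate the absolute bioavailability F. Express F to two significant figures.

F = 0.80

Trapezoidal AUC_0→12 (rectal suppository):
  [0→3]: (0.00+32.08)/2 × 3 = 48.12
  [3→6]: (32.08+21.62)/2 × 3 = 80.55
  [6→12]: (21.62+8.04)/2 × 6 = 88.98
  Sum = 217.65 µg/mL·hr
Tail: C_last/k_e = 8.04/0.167 = 48.144
AUC_0→∞ (rectal suppository) = 217.65 + 48.144 = 265.794 µg/mL·hr
F = (AUC_ev/D_ev)/(AUC_iv/D_iv) = (265.794/20)/(167/10) = 13.2897/16.7 = 0.7958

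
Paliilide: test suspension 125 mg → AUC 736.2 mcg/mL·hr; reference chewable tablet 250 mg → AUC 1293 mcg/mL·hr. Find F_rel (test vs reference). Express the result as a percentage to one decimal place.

F_rel = 113.9%

F_rel = (AUC_test/D_test) / (AUC_ref/D_ref)
      = (736.2/125) / (1293/250)
      = 5.8896 / 5.172 = 1.1387 = 113.87%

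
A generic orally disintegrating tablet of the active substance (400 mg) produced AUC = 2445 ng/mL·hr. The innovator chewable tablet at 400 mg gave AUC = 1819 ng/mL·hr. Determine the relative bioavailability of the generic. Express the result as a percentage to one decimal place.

F_rel = (AUC_test/D_test) / (AUC_ref/D_ref)
      = (2445/400) / (1819/400)
      = 6.1125 / 4.5475 = 1.3441 = 134.41%

F_rel = 134.4%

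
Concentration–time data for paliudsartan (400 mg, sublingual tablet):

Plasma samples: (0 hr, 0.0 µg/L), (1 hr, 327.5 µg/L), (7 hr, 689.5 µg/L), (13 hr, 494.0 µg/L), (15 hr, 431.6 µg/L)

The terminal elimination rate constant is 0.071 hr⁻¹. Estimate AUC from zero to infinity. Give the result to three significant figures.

AUC = 13800 µg/L·hr

Trapezoidal AUC_0→15:
  [0→1]: (0.0+327.5)/2 × 1 = 163.75
  [1→7]: (327.5+689.5)/2 × 6 = 3051.0
  [7→13]: (689.5+494.0)/2 × 6 = 3550.5
  [13→15]: (494.0+431.6)/2 × 2 = 925.6
  Sum = 7690.85 µg/L·hr
Extrapolated tail: C_last / k_e = 431.6 / 0.071 = 6078.873
AUC_0→∞ = 7690.85 + 6078.873 = 13769.723 µg/L·hr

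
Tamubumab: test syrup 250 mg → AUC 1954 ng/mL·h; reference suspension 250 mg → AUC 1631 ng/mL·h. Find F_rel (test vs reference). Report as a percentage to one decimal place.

F_rel = (AUC_test/D_test) / (AUC_ref/D_ref)
      = (1954/250) / (1631/250)
      = 7.816 / 6.524 = 1.1980 = 119.80%

F_rel = 119.8%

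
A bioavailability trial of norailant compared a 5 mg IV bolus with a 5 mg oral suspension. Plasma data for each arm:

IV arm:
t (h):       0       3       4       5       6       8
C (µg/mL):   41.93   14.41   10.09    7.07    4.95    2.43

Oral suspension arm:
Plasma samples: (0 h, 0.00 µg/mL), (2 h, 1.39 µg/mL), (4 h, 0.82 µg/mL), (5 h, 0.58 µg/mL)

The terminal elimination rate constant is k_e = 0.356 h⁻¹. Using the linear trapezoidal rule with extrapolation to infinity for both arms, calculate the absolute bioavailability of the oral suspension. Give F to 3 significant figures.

F = 0.0472

Trapezoidal AUC_0→8 (IV):
  [0→3]: (41.93+14.41)/2 × 3 = 84.51
  [3→4]: (14.41+10.09)/2 × 1 = 12.25
  [4→5]: (10.09+7.07)/2 × 1 = 8.58
  [5→6]: (7.07+4.95)/2 × 1 = 6.01
  [6→8]: (4.95+2.43)/2 × 2 = 7.38
  Sum = 118.73 µg/mL·h
IV tail: 2.43/0.356 = 6.826; AUC_iv,0→∞ = 118.73 + 6.826 = 125.556 µg/mL·h
Trapezoidal AUC_0→5 (oral suspension):
  [0→2]: (0.00+1.39)/2 × 2 = 1.39
  [2→4]: (1.39+0.82)/2 × 2 = 2.21
  [4→5]: (0.82+0.58)/2 × 1 = 0.7
  Sum = 4.3 µg/mL·h
oral suspension tail: 0.58/0.356 = 1.629; AUC_ev,0→∞ = 4.3 + 1.629 = 5.929 µg/mL·h
F = (AUC_ev/D_ev)/(AUC_iv/D_iv) = (5.929/5)/(125.556/5) = 1.1858/25.1112 = 0.0472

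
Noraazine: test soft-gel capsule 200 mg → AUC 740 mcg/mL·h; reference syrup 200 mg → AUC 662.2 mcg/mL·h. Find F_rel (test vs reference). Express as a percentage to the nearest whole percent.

F_rel = 112%

F_rel = (AUC_test/D_test) / (AUC_ref/D_ref)
      = (740/200) / (662.2/200)
      = 3.7 / 3.311 = 1.1175 = 111.75%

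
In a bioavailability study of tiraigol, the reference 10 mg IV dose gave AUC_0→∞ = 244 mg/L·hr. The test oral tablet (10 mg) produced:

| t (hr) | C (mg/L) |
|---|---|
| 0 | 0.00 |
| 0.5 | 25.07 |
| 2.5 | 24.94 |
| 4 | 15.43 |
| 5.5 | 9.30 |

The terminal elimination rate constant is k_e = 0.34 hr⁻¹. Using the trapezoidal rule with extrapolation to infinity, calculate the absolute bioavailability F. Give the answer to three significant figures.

Trapezoidal AUC_0→5.5 (oral tablet):
  [0→0.5]: (0.00+25.07)/2 × 0.5 = 6.2675
  [0.5→2.5]: (25.07+24.94)/2 × 2 = 50.01
  [2.5→4]: (24.94+15.43)/2 × 1.5 = 30.2775
  [4→5.5]: (15.43+9.30)/2 × 1.5 = 18.5475
  Sum = 105.1025 mg/L·hr
Tail: C_last/k_e = 9.30/0.34 = 27.353
AUC_0→∞ (oral tablet) = 105.1025 + 27.353 = 132.4555 mg/L·hr
F = (AUC_ev/D_ev)/(AUC_iv/D_iv) = (132.4555/10)/(244/10) = 13.24555/24.4 = 0.5429

F = 0.543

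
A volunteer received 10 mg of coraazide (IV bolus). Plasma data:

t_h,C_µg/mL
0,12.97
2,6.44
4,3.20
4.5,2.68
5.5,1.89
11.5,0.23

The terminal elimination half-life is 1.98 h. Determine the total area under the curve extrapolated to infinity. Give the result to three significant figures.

AUC = 39.8 µg/mL·h

Trapezoidal AUC_0→11.5:
  [0→2]: (12.97+6.44)/2 × 2 = 19.41
  [2→4]: (6.44+3.20)/2 × 2 = 9.64
  [4→4.5]: (3.20+2.68)/2 × 0.5 = 1.47
  [4.5→5.5]: (2.68+1.89)/2 × 1 = 2.285
  [5.5→11.5]: (1.89+0.23)/2 × 6 = 6.36
  Sum = 39.165 µg/mL·h
k_e = ln2 / t½ = 0.693147 / 1.98 = 0.3501 h^-1
Extrapolated tail: C_last / k_e = 0.23 / 0.3501 = 0.657
AUC_0→∞ = 39.165 + 0.657 = 39.822 µg/mL·h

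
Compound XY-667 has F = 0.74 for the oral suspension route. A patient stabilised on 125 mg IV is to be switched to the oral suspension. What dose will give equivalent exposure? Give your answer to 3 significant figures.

D_oral = 169 mg

For equal systemic exposure: F × D_ev = D_iv
D_ev = D_iv / F = 125 / 0.74 = 168.919 mg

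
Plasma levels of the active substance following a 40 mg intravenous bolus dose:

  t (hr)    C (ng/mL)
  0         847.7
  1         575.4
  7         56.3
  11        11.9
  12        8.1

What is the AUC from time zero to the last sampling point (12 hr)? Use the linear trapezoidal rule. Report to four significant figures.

AUC = 2753 ng/mL·hr

Trapezoidal AUC_0→12:
  [0→1]: (847.7+575.4)/2 × 1 = 711.55
  [1→7]: (575.4+56.3)/2 × 6 = 1895.1
  [7→11]: (56.3+11.9)/2 × 4 = 136.4
  [11→12]: (11.9+8.1)/2 × 1 = 10.0
  Sum = 2753.05 ng/mL·hr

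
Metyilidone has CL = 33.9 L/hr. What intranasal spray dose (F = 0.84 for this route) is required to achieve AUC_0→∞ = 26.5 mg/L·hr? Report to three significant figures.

Dose = CL × AUC_0→∞ / F
     = 33.9 × 26.5 / 0.84 = 1069.46 mg

Dose = 1070 mg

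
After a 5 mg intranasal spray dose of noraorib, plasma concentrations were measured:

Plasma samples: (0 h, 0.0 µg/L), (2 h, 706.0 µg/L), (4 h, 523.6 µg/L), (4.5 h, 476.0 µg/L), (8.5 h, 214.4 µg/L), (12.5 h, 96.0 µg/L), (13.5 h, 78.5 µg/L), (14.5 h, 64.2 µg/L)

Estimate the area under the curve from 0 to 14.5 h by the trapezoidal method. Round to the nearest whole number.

AUC = 4346 µg/L·h

Trapezoidal AUC_0→14.5:
  [0→2]: (0.0+706.0)/2 × 2 = 706.0
  [2→4]: (706.0+523.6)/2 × 2 = 1229.6
  [4→4.5]: (523.6+476.0)/2 × 0.5 = 249.9
  [4.5→8.5]: (476.0+214.4)/2 × 4 = 1380.8
  [8.5→12.5]: (214.4+96.0)/2 × 4 = 620.8
  [12.5→13.5]: (96.0+78.5)/2 × 1 = 87.25
  [13.5→14.5]: (78.5+64.2)/2 × 1 = 71.35
  Sum = 4345.7 µg/L·h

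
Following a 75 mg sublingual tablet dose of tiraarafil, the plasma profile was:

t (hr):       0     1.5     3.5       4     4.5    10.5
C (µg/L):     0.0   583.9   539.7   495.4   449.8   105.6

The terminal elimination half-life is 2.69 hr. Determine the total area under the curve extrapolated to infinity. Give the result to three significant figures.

AUC = 4130 µg/L·hr

Trapezoidal AUC_0→10.5:
  [0→1.5]: (0.0+583.9)/2 × 1.5 = 437.925
  [1.5→3.5]: (583.9+539.7)/2 × 2 = 1123.6
  [3.5→4]: (539.7+495.4)/2 × 0.5 = 258.775
  [4→4.5]: (495.4+449.8)/2 × 0.5 = 236.3
  [4.5→10.5]: (449.8+105.6)/2 × 6 = 1666.2
  Sum = 3722.8 µg/L·hr
k_e = ln2 / t½ = 0.693147 / 2.69 = 0.2577 hr^-1
Extrapolated tail: C_last / k_e = 105.6 / 0.2577 = 409.779
AUC_0→∞ = 3722.8 + 409.779 = 4132.579 µg/L·hr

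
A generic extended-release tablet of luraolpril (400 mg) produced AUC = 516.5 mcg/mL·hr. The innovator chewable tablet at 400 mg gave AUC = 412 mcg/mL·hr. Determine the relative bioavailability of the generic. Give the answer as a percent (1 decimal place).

F_rel = (AUC_test/D_test) / (AUC_ref/D_ref)
      = (516.5/400) / (412/400)
      = 1.29125 / 1.03 = 1.2536 = 125.36%

F_rel = 125.4%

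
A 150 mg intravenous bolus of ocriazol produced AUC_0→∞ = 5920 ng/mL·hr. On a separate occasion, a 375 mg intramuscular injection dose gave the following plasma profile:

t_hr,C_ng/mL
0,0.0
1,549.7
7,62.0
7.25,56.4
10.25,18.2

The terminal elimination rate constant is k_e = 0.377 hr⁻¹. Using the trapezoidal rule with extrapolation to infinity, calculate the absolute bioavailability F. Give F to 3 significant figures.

Trapezoidal AUC_0→10.25 (intramuscular injection):
  [0→1]: (0.0+549.7)/2 × 1 = 274.85
  [1→7]: (549.7+62.0)/2 × 6 = 1835.1
  [7→7.25]: (62.0+56.4)/2 × 0.25 = 14.8
  [7.25→10.25]: (56.4+18.2)/2 × 3 = 111.9
  Sum = 2236.65 ng/mL·hr
Tail: C_last/k_e = 18.2/0.377 = 48.276
AUC_0→∞ (intramuscular injection) = 2236.65 + 48.276 = 2284.926 ng/mL·hr
F = (AUC_ev/D_ev)/(AUC_iv/D_iv) = (2284.926/375)/(5920/150) = 6.093136/39.4667 = 0.1544

F = 0.154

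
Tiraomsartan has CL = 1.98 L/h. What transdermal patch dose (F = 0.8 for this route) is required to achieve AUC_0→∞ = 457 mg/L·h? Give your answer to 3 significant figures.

Dose = 1130 mg

Dose = CL × AUC_0→∞ / F
     = 1.98 × 457 / 0.8 = 1131.075 mg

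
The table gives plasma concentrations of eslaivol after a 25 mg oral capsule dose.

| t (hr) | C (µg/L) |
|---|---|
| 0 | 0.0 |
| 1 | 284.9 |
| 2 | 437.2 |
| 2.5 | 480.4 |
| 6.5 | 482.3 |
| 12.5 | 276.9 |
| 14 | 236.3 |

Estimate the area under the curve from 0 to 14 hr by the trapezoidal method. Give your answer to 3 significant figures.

AUC = 5320 µg/L·hr

Trapezoidal AUC_0→14:
  [0→1]: (0.0+284.9)/2 × 1 = 142.45
  [1→2]: (284.9+437.2)/2 × 1 = 361.05
  [2→2.5]: (437.2+480.4)/2 × 0.5 = 229.4
  [2.5→6.5]: (480.4+482.3)/2 × 4 = 1925.4
  [6.5→12.5]: (482.3+276.9)/2 × 6 = 2277.6
  [12.5→14]: (276.9+236.3)/2 × 1.5 = 384.9
  Sum = 5320.8 µg/L·hr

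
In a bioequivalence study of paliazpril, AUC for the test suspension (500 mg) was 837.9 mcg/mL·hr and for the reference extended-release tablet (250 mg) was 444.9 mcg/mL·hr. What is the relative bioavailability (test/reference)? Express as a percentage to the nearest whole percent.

F_rel = (AUC_test/D_test) / (AUC_ref/D_ref)
      = (837.9/500) / (444.9/250)
      = 1.6758 / 1.7796 = 0.9417 = 94.17%

F_rel = 94%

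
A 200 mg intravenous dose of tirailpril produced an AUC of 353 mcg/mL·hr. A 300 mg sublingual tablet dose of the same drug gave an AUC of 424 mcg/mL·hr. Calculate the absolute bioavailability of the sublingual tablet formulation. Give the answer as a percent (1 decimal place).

F = 80.1%

F = (AUC_ev / D_ev) / (AUC_iv / D_iv)
  = (424/300) / (353/200)
  = 1.41333 / 1.765 = 0.8008
  = 80.08%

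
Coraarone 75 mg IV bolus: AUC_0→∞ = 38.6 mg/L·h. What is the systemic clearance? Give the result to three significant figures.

CL = Dose_iv / AUC_0→∞
   = 75 / 38.6 = 1.94301 L/h

CL = 1.94 L/h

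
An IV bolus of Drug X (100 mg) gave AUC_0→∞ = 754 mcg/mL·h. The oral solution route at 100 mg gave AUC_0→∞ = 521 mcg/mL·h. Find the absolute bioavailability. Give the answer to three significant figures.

F = 0.691

F = (AUC_ev / D_ev) / (AUC_iv / D_iv)
  = (521/100) / (754/100)
  = 5.21 / 7.54 = 0.6910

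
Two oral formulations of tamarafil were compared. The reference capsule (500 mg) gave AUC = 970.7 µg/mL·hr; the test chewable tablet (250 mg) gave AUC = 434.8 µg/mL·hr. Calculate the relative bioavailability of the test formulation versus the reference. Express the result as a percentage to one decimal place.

F_rel = 89.6%

F_rel = (AUC_test/D_test) / (AUC_ref/D_ref)
      = (434.8/250) / (970.7/500)
      = 1.7392 / 1.9414 = 0.8958 = 89.58%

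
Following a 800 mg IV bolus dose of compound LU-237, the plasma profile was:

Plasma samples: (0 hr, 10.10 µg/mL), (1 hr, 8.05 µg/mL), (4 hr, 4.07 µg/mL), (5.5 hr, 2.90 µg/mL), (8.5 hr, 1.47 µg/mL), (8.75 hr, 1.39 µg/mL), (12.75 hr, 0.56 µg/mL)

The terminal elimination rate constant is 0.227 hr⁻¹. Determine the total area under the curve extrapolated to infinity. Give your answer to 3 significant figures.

AUC = 45.8 µg/mL·hr

Trapezoidal AUC_0→12.75:
  [0→1]: (10.10+8.05)/2 × 1 = 9.075
  [1→4]: (8.05+4.07)/2 × 3 = 18.18
  [4→5.5]: (4.07+2.90)/2 × 1.5 = 5.2275
  [5.5→8.5]: (2.90+1.47)/2 × 3 = 6.555
  [8.5→8.75]: (1.47+1.39)/2 × 0.25 = 0.3575
  [8.75→12.75]: (1.39+0.56)/2 × 4 = 3.9
  Sum = 43.295 µg/mL·hr
Extrapolated tail: C_last / k_e = 0.56 / 0.227 = 2.467
AUC_0→∞ = 43.295 + 2.467 = 45.762 µg/mL·hr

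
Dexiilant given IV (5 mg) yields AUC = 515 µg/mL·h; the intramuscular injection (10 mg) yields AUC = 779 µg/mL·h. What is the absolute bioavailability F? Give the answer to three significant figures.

F = (AUC_ev / D_ev) / (AUC_iv / D_iv)
  = (779/10) / (515/5)
  = 77.9 / 103 = 0.7563

F = 0.756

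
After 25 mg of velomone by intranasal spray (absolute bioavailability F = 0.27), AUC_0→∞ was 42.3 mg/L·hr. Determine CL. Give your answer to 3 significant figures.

CL = 0.160 L/hr

CL = F × Dose / AUC_0→∞
   = 0.27 × 25 / 42.3 = 0.159574 L/hr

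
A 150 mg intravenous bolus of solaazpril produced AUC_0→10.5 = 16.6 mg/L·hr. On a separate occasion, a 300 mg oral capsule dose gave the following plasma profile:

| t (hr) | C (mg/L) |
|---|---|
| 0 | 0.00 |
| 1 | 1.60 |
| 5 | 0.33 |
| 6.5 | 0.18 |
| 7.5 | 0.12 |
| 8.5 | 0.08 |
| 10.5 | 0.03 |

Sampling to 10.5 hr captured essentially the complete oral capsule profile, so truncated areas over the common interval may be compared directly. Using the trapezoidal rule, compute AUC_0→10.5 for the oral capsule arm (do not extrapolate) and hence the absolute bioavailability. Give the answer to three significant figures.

Trapezoidal AUC_0→10.5 (oral capsule):
  [0→1]: (0.00+1.60)/2 × 1 = 0.8
  [1→5]: (1.60+0.33)/2 × 4 = 3.86
  [5→6.5]: (0.33+0.18)/2 × 1.5 = 0.3825
  [6.5→7.5]: (0.18+0.12)/2 × 1 = 0.15
  [7.5→8.5]: (0.12+0.08)/2 × 1 = 0.1
  [8.5→10.5]: (0.08+0.03)/2 × 2 = 0.11
  Sum = 5.4025 mg/L·hr
F = (AUC_ev/D_ev)/(AUC_iv/D_iv) = (5.4025/300)/(16.6/150) = 0.0180083/0.110667 = 0.1627

F = 0.163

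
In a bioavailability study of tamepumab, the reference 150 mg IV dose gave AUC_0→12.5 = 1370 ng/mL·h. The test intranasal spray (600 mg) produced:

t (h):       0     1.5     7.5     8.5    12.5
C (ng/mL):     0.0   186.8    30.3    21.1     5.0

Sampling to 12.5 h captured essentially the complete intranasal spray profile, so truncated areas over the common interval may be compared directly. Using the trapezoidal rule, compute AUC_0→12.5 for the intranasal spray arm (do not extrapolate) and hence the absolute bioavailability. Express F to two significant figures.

Trapezoidal AUC_0→12.5 (intranasal spray):
  [0→1.5]: (0.0+186.8)/2 × 1.5 = 140.1
  [1.5→7.5]: (186.8+30.3)/2 × 6 = 651.3
  [7.5→8.5]: (30.3+21.1)/2 × 1 = 25.7
  [8.5→12.5]: (21.1+5.0)/2 × 4 = 52.2
  Sum = 869.3 ng/mL·h
F = (AUC_ev/D_ev)/(AUC_iv/D_iv) = (869.3/600)/(1370/150) = 1.44883/9.13333 = 0.1586

F = 0.16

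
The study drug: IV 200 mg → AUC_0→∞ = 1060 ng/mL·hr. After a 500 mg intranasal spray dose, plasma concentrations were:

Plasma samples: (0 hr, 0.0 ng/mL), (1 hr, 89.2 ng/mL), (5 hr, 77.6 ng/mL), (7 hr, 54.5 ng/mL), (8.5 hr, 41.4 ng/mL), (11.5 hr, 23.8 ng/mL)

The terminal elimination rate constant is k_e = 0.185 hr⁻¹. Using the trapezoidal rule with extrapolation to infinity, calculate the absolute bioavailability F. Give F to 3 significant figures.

F = 0.305

Trapezoidal AUC_0→11.5 (intranasal spray):
  [0→1]: (0.0+89.2)/2 × 1 = 44.6
  [1→5]: (89.2+77.6)/2 × 4 = 333.6
  [5→7]: (77.6+54.5)/2 × 2 = 132.1
  [7→8.5]: (54.5+41.4)/2 × 1.5 = 71.925
  [8.5→11.5]: (41.4+23.8)/2 × 3 = 97.8
  Sum = 680.025 ng/mL·hr
Tail: C_last/k_e = 23.8/0.185 = 128.649
AUC_0→∞ (intranasal spray) = 680.025 + 128.649 = 808.674 ng/mL·hr
F = (AUC_ev/D_ev)/(AUC_iv/D_iv) = (808.674/500)/(1060/200) = 1.617348/5.3 = 0.3052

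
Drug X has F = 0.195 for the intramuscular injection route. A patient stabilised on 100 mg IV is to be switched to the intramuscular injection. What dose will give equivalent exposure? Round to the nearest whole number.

D_intramuscular = 513 mg

For equal systemic exposure: F × D_ev = D_iv
D_ev = D_iv / F = 100 / 0.195 = 512.821 mg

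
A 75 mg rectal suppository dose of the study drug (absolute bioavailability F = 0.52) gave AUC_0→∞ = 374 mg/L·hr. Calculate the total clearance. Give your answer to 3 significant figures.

CL = F × Dose / AUC_0→∞
   = 0.52 × 75 / 374 = 0.104278 L/hr

CL = 0.104 L/hr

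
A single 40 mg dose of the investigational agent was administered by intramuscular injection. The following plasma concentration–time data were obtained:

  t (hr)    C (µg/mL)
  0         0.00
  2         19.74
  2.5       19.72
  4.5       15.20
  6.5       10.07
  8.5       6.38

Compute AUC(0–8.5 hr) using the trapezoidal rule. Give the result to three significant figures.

AUC = 106 µg/mL·hr

Trapezoidal AUC_0→8.5:
  [0→2]: (0.00+19.74)/2 × 2 = 19.74
  [2→2.5]: (19.74+19.72)/2 × 0.5 = 9.865
  [2.5→4.5]: (19.72+15.20)/2 × 2 = 34.92
  [4.5→6.5]: (15.20+10.07)/2 × 2 = 25.27
  [6.5→8.5]: (10.07+6.38)/2 × 2 = 16.45
  Sum = 106.245 µg/mL·hr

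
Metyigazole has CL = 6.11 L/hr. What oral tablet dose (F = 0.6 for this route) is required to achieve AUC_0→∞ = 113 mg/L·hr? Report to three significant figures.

Dose = CL × AUC_0→∞ / F
     = 6.11 × 113 / 0.6 = 1150.72 mg

Dose = 1150 mg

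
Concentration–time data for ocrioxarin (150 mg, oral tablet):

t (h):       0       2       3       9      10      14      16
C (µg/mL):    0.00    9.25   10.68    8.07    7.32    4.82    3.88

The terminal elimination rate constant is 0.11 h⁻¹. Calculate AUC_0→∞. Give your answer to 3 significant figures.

AUC = 151 µg/mL·h

Trapezoidal AUC_0→16:
  [0→2]: (0.00+9.25)/2 × 2 = 9.25
  [2→3]: (9.25+10.68)/2 × 1 = 9.965
  [3→9]: (10.68+8.07)/2 × 6 = 56.25
  [9→10]: (8.07+7.32)/2 × 1 = 7.695
  [10→14]: (7.32+4.82)/2 × 4 = 24.28
  [14→16]: (4.82+3.88)/2 × 2 = 8.7
  Sum = 116.14 µg/mL·h
Extrapolated tail: C_last / k_e = 3.88 / 0.11 = 35.273
AUC_0→∞ = 116.14 + 35.273 = 151.413 µg/mL·h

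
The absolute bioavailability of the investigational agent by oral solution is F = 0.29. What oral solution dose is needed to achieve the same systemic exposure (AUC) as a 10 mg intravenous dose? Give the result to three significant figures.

D_oral = 34.5 mg

For equal systemic exposure: F × D_ev = D_iv
D_ev = D_iv / F = 10 / 0.29 = 34.4828 mg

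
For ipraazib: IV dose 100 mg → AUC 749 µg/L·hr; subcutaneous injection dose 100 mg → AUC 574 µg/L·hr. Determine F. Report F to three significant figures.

F = (AUC_ev / D_ev) / (AUC_iv / D_iv)
  = (574/100) / (749/100)
  = 5.74 / 7.49 = 0.7664

F = 0.766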